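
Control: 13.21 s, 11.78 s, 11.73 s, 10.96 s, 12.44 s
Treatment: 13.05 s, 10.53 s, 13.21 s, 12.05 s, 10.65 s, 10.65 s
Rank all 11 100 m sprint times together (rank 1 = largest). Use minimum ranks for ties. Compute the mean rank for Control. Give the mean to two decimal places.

Sorted (descending): 13.21, 13.21, 13.05, 12.44, 12.05, 11.78, 11.73, 10.96, 10.65, 10.65, 10.53
The 2 values of 13.21 occupy positions 1–2 → each gets rank 1.
The 2 values of 10.65 occupy positions 9–10 → each gets rank 9.
Control values → pooled ranks: 13.21→1, 11.78→6, 11.73→7, 10.96→8, 12.44→4
Mean rank = (1 + 6 + 7 + 8 + 4) / 5 = 5.20

5.20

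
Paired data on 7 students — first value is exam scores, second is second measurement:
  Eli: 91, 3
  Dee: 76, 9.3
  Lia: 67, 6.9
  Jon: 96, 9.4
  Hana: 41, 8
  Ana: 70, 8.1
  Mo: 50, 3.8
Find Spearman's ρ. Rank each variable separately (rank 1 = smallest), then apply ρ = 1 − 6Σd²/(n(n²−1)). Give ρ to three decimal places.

0.357

Ranks of variable 1: 6, 5, 3, 7, 1, 4, 2
Ranks of variable 2: 1, 6, 3, 7, 4, 5, 2
d = r₁ − r₂: 5, -1, 0, 0, -3, -1, 0
d²: 25, 1, 0, 0, 9, 1, 0; Σd² = 36
ρ = 1 − 6·36/(7·48) = 1 − 216/336 = 0.357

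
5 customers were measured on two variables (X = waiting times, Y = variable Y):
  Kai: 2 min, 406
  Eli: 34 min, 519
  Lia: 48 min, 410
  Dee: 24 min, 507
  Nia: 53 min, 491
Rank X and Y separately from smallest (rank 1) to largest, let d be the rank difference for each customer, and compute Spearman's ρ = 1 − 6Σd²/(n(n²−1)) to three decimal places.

0.200

Ranks of variable 1: 1, 3, 4, 2, 5
Ranks of variable 2: 1, 5, 2, 4, 3
d = r₁ − r₂: 0, -2, 2, -2, 2
d²: 0, 4, 4, 4, 4; Σd² = 16
ρ = 1 − 6·16/(5·24) = 1 − 96/120 = 0.200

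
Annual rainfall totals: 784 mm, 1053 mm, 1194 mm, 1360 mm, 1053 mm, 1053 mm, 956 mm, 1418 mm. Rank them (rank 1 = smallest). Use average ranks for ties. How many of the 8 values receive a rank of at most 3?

Sorted (ascending): 784, 956, 1053, 1053, 1053, 1194, 1360, 1418
The 3 values of 1053 occupy positions 3–5 → average rank 4.
Ranks ≤ 3: {1, 2} → 2 values.

2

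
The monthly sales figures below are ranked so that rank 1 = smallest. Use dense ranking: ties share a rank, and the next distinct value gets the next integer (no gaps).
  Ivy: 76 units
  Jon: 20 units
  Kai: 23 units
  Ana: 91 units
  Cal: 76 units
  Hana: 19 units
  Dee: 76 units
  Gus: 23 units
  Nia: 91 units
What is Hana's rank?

Sorted (ascending): 19, 20, 23, 23, 76, 76, 76, 91, 91
The 2 values of 23 share dense rank 3.
The 3 values of 76 share dense rank 4.
The 2 values of 91 share dense rank 5.
Remaining distinct values take the next consecutive integers.
Hana has value 19 units → rank 1.

1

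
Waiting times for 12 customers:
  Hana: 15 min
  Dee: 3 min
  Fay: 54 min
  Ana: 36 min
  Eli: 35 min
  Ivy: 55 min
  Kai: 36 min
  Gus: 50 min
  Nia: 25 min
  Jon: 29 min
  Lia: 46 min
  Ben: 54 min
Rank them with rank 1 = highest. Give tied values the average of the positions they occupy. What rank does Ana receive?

6.5

Sorted (descending): 55, 54, 54, 50, 46, 36, 36, 35, 29, 25, 15, 3
The 2 values of 54 occupy positions 2–3 → average rank (2+3)/2 = 2.5.
The 2 values of 36 occupy positions 6–7 → average rank (6+7)/2 = 6.5.
Ana has value 36 min → rank 6.5.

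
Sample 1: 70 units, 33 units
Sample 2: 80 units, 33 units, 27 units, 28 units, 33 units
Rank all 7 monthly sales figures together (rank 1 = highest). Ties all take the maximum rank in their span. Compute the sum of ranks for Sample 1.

Sorted (descending): 80, 70, 33, 33, 33, 28, 27
The 3 values of 33 occupy positions 3–5 → each gets rank 5.
Sample 1 values → pooled ranks: 70→2, 33→5
Rank sum = 2 + 5 = 7

7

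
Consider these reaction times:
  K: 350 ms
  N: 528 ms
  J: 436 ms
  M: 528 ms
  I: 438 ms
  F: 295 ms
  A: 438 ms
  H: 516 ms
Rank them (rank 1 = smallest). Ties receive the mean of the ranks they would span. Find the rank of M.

7.5

Sorted (ascending): 295, 350, 436, 438, 438, 516, 528, 528
The 2 values of 438 occupy positions 4–5 → average rank (4+5)/2 = 4.5.
The 2 values of 528 occupy positions 7–8 → average rank (7+8)/2 = 7.5.
M has value 528 ms → rank 7.5.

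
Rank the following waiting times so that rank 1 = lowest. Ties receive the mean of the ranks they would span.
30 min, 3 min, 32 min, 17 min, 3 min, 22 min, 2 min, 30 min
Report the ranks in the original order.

6.5, 2.5, 8, 4, 2.5, 5, 1, 6.5

Sorted (ascending): 2, 3, 3, 17, 22, 30, 30, 32
The 2 values of 3 occupy positions 2–3 → average rank (2+3)/2 = 2.5.
The 2 values of 30 occupy positions 6–7 → average rank (6+7)/2 = 6.5.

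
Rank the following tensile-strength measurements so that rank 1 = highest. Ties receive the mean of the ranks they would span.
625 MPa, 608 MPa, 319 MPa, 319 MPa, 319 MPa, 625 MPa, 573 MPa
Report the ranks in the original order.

1.5, 3, 6, 6, 6, 1.5, 4

Sorted (descending): 625, 625, 608, 573, 319, 319, 319
The 2 values of 625 occupy positions 1–2 → average rank (1+2)/2 = 1.5.
The 3 values of 319 occupy positions 5–7 → average rank 6.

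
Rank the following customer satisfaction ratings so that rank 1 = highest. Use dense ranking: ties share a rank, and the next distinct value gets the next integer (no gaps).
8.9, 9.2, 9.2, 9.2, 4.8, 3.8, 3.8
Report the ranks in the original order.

2, 1, 1, 1, 3, 4, 4

Sorted (descending): 9.2, 9.2, 9.2, 8.9, 4.8, 3.8, 3.8
The 3 values of 9.2 share dense rank 1.
The 2 values of 3.8 share dense rank 4.
Remaining distinct values take the next consecutive integers.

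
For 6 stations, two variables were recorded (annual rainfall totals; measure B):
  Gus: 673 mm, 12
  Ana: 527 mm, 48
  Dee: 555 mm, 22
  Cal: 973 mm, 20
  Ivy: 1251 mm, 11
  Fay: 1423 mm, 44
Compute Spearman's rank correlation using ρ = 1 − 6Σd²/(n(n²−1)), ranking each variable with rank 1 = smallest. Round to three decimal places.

Ranks of variable 1: 3, 1, 2, 4, 5, 6
Ranks of variable 2: 2, 6, 4, 3, 1, 5
d = r₁ − r₂: 1, -5, -2, 1, 4, 1
d²: 1, 25, 4, 1, 16, 1; Σd² = 48
ρ = 1 − 6·48/(6·35) = 1 − 288/210 = -0.371

-0.371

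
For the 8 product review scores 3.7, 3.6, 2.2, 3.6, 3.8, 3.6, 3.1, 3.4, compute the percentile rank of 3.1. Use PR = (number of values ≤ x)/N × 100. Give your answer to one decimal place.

N = 8.
Strictly below 3.1: 1. Equal to 3.1: 1.
PR = 2/8 × 100 = 25.0

25.0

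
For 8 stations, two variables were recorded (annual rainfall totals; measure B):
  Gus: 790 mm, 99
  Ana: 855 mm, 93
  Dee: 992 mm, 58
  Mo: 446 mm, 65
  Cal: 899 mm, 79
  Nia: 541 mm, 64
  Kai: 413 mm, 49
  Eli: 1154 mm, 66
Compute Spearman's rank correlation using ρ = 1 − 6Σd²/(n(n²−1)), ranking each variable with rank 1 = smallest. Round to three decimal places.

Ranks of variable 1: 4, 5, 7, 2, 6, 3, 1, 8
Ranks of variable 2: 8, 7, 2, 4, 6, 3, 1, 5
d = r₁ − r₂: -4, -2, 5, -2, 0, 0, 0, 3
d²: 16, 4, 25, 4, 0, 0, 0, 9; Σd² = 58
ρ = 1 − 6·58/(8·63) = 1 − 348/504 = 0.310

0.310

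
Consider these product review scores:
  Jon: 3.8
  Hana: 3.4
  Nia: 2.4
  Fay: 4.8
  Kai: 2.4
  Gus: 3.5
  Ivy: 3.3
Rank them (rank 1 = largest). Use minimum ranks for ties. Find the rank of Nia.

Sorted (descending): 4.8, 3.8, 3.5, 3.4, 3.3, 2.4, 2.4
The 2 values of 2.4 occupy positions 6–7 → each gets rank 6.
Nia has value 2.4 → rank 6.

6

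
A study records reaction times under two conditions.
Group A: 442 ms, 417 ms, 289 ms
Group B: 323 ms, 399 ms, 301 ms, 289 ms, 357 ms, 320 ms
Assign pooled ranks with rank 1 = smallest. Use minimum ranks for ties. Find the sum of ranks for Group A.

Sorted (ascending): 289, 289, 301, 320, 323, 357, 399, 417, 442
The 2 values of 289 occupy positions 1–2 → each gets rank 1.
Group A values → pooled ranks: 442→9, 417→8, 289→1
Rank sum = 9 + 8 + 1 = 18

18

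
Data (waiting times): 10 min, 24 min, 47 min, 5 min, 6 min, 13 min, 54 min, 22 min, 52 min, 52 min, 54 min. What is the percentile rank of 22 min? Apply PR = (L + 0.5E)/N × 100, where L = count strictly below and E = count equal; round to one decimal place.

40.9

N = 11.
Strictly below 22: 4. Equal to 22: 1.
PR = (4 + 0.5·1)/11 × 100 = 40.9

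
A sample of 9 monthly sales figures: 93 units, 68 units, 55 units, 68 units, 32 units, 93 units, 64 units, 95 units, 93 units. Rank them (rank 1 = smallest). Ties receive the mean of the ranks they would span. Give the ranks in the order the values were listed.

7, 4.5, 2, 4.5, 1, 7, 3, 9, 7

Sorted (ascending): 32, 55, 64, 68, 68, 93, 93, 93, 95
The 2 values of 68 occupy positions 4–5 → average rank (4+5)/2 = 4.5.
The 3 values of 93 occupy positions 6–8 → average rank 7.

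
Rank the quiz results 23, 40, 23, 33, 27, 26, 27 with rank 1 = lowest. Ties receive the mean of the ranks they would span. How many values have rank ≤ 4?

Sorted (ascending): 23, 23, 26, 27, 27, 33, 40
The 2 values of 23 occupy positions 1–2 → average rank (1+2)/2 = 1.5.
The 2 values of 27 occupy positions 4–5 → average rank (4+5)/2 = 4.5.
Ranks ≤ 4: {1.5, 1.5, 3} → 3 values.

3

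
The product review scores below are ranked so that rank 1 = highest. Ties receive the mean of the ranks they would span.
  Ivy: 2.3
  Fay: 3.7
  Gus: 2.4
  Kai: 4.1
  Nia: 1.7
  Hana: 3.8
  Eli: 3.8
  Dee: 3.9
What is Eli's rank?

Sorted (descending): 4.1, 3.9, 3.8, 3.8, 3.7, 2.4, 2.3, 1.7
The 2 values of 3.8 occupy positions 3–4 → average rank (3+4)/2 = 3.5.
Eli has value 3.8 → rank 3.5.

3.5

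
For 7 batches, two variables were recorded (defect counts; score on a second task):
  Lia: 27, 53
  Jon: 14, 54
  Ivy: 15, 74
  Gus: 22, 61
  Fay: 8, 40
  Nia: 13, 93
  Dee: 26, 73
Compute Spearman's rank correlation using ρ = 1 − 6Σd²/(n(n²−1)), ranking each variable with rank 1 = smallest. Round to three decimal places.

Ranks of variable 1: 7, 3, 4, 5, 1, 2, 6
Ranks of variable 2: 2, 3, 6, 4, 1, 7, 5
d = r₁ − r₂: 5, 0, -2, 1, 0, -5, 1
d²: 25, 0, 4, 1, 0, 25, 1; Σd² = 56
ρ = 1 − 6·56/(7·48) = 1 − 336/336 = 0.000

0.000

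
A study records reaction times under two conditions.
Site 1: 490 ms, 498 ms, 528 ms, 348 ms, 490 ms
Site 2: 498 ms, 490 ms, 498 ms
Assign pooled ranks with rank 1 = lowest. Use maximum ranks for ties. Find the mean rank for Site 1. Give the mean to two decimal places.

4.80

Sorted (ascending): 348, 490, 490, 490, 498, 498, 498, 528
The 3 values of 490 occupy positions 2–4 → each gets rank 4.
The 3 values of 498 occupy positions 5–7 → each gets rank 7.
Site 1 values → pooled ranks: 490→4, 498→7, 528→8, 348→1, 490→4
Mean rank = (4 + 7 + 8 + 1 + 4) / 5 = 4.80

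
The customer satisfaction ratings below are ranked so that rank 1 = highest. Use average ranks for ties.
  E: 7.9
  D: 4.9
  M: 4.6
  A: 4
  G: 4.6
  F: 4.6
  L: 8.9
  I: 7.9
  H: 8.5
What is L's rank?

Sorted (descending): 8.9, 8.5, 7.9, 7.9, 4.9, 4.6, 4.6, 4.6, 4
The 2 values of 7.9 occupy positions 3–4 → average rank (3+4)/2 = 3.5.
The 3 values of 4.6 occupy positions 6–8 → average rank 7.
L has value 8.9 → rank 1.

1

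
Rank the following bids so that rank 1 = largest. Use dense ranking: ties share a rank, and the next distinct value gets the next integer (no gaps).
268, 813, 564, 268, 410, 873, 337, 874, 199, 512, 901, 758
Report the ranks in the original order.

Sorted (descending): 901, 874, 873, 813, 758, 564, 512, 410, 337, 268, 268, 199
The 2 values of 268 share dense rank 10.
Remaining distinct values take the next consecutive integers.

10, 4, 6, 10, 8, 3, 9, 2, 11, 7, 1, 5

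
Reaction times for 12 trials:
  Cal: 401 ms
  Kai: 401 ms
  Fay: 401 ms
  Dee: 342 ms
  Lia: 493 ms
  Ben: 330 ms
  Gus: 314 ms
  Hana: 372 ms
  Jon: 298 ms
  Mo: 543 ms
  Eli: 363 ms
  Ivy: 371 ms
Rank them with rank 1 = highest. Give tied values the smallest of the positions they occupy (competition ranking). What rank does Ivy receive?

Sorted (descending): 543, 493, 401, 401, 401, 372, 371, 363, 342, 330, 314, 298
The 3 values of 401 occupy positions 3–5 → each gets rank 3.
Ivy has value 371 ms → rank 7.

7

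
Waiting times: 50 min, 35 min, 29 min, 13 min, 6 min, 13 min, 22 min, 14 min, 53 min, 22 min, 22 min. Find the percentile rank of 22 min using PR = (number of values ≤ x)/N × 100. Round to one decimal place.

63.6

N = 11.
Strictly below 22: 4. Equal to 22: 3.
PR = 7/11 × 100 = 63.6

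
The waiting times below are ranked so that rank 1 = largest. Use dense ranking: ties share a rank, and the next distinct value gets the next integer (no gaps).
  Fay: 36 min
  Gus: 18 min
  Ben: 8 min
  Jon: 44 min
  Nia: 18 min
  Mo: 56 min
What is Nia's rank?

4

Sorted (descending): 56, 44, 36, 18, 18, 8
The 2 values of 18 share dense rank 4.
Remaining distinct values take the next consecutive integers.
Nia has value 18 min → rank 4.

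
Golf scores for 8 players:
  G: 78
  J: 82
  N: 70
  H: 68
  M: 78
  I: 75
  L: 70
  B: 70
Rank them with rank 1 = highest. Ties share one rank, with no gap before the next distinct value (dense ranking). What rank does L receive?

4

Sorted (descending): 82, 78, 78, 75, 70, 70, 70, 68
The 2 values of 78 share dense rank 2.
The 3 values of 70 share dense rank 4.
Remaining distinct values take the next consecutive integers.
L has value 70 → rank 4.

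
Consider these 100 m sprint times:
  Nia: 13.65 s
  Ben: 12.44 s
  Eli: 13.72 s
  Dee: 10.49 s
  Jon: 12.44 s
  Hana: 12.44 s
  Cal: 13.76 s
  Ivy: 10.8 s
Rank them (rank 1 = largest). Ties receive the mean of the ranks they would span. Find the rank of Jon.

Sorted (descending): 13.76, 13.72, 13.65, 12.44, 12.44, 12.44, 10.8, 10.49
The 3 values of 12.44 occupy positions 4–6 → average rank 5.
Jon has value 12.44 s → rank 5.

5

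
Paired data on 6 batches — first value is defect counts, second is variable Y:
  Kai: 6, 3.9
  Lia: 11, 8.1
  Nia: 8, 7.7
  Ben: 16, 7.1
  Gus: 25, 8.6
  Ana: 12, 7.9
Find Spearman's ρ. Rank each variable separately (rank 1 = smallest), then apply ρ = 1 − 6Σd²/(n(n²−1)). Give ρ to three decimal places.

Ranks of variable 1: 1, 3, 2, 5, 6, 4
Ranks of variable 2: 1, 5, 3, 2, 6, 4
d = r₁ − r₂: 0, -2, -1, 3, 0, 0
d²: 0, 4, 1, 9, 0, 0; Σd² = 14
ρ = 1 − 6·14/(6·35) = 1 − 84/210 = 0.600

0.600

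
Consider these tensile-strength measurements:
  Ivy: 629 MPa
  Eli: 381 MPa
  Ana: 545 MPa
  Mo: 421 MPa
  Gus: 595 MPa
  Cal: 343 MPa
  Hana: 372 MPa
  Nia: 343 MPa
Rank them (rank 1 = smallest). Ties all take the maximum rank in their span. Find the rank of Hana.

Sorted (ascending): 343, 343, 372, 381, 421, 545, 595, 629
The 2 values of 343 occupy positions 1–2 → each gets rank 2.
Hana has value 372 MPa → rank 3.

3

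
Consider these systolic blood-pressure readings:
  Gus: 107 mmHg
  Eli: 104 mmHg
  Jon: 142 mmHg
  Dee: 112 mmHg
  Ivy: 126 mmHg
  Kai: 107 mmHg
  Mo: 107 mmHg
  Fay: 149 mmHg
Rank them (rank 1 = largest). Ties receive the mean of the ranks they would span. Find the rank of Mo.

6

Sorted (descending): 149, 142, 126, 112, 107, 107, 107, 104
The 3 values of 107 occupy positions 5–7 → average rank 6.
Mo has value 107 mmHg → rank 6.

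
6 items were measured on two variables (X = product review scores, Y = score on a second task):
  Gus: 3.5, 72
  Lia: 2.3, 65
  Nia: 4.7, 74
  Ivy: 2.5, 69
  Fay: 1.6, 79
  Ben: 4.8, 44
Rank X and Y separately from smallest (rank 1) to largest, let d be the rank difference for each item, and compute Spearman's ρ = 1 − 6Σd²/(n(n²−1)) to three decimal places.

Ranks of variable 1: 4, 2, 5, 3, 1, 6
Ranks of variable 2: 4, 2, 5, 3, 6, 1
d = r₁ − r₂: 0, 0, 0, 0, -5, 5
d²: 0, 0, 0, 0, 25, 25; Σd² = 50
ρ = 1 − 6·50/(6·35) = 1 − 300/210 = -0.429

-0.429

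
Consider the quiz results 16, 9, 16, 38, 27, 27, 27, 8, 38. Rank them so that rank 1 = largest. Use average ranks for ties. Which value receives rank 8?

9

Sorted (descending): 38, 38, 27, 27, 27, 16, 16, 9, 8
The 2 values of 38 occupy positions 1–2 → average rank (1+2)/2 = 1.5.
The 3 values of 27 occupy positions 3–5 → average rank 4.
The 2 values of 16 occupy positions 6–7 → average rank (6+7)/2 = 6.5.
Rank 8 → value 9.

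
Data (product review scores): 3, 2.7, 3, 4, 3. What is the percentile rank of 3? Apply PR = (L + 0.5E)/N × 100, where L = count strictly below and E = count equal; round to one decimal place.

N = 5.
Strictly below 3: 1. Equal to 3: 3.
PR = (1 + 0.5·3)/5 × 100 = 50.0

50.0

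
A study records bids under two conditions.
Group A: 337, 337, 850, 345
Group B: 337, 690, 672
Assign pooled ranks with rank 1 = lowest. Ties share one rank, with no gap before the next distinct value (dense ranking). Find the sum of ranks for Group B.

8

Sorted (ascending): 337, 337, 337, 345, 672, 690, 850
The 3 values of 337 share dense rank 1.
Remaining distinct values take the next consecutive integers.
Group B values → pooled ranks: 337→1, 690→4, 672→3
Rank sum = 1 + 4 + 3 = 8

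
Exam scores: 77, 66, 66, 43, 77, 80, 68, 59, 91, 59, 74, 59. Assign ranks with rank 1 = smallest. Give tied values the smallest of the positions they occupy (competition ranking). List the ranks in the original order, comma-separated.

Sorted (ascending): 43, 59, 59, 59, 66, 66, 68, 74, 77, 77, 80, 91
The 3 values of 59 occupy positions 2–4 → each gets rank 2.
The 2 values of 66 occupy positions 5–6 → each gets rank 5.
The 2 values of 77 occupy positions 9–10 → each gets rank 9.

9, 5, 5, 1, 9, 11, 7, 2, 12, 2, 8, 2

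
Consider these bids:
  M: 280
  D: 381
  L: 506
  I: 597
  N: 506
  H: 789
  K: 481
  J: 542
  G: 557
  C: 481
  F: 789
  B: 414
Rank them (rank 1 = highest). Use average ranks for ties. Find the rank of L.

6.5

Sorted (descending): 789, 789, 597, 557, 542, 506, 506, 481, 481, 414, 381, 280
The 2 values of 789 occupy positions 1–2 → average rank (1+2)/2 = 1.5.
The 2 values of 506 occupy positions 6–7 → average rank (6+7)/2 = 6.5.
The 2 values of 481 occupy positions 8–9 → average rank (8+9)/2 = 8.5.
L has value 506 → rank 6.5.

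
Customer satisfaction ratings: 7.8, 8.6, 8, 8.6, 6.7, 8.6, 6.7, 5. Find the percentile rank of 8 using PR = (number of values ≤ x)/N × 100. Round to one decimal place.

N = 8.
Strictly below 8: 4. Equal to 8: 1.
PR = 5/8 × 100 = 62.5

62.5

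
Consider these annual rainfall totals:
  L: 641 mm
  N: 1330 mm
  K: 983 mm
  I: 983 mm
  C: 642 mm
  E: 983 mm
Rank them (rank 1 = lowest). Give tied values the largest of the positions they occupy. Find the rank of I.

5

Sorted (ascending): 641, 642, 983, 983, 983, 1330
The 3 values of 983 occupy positions 3–5 → each gets rank 5.
I has value 983 mm → rank 5.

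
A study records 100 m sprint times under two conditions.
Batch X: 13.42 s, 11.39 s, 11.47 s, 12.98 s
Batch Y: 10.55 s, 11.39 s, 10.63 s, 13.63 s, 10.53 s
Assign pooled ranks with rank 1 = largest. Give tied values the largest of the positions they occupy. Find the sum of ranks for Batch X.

15

Sorted (descending): 13.63, 13.42, 12.98, 11.47, 11.39, 11.39, 10.63, 10.55, 10.53
The 2 values of 11.39 occupy positions 5–6 → each gets rank 6.
Batch X values → pooled ranks: 13.42→2, 11.39→6, 11.47→4, 12.98→3
Rank sum = 2 + 6 + 4 + 3 = 15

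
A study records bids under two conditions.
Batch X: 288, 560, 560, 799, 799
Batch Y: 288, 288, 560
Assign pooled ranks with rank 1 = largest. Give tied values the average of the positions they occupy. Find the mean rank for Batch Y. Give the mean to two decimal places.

Sorted (descending): 799, 799, 560, 560, 560, 288, 288, 288
The 2 values of 799 occupy positions 1–2 → average rank (1+2)/2 = 1.5.
The 3 values of 560 occupy positions 3–5 → average rank 4.
The 3 values of 288 occupy positions 6–8 → average rank 7.
Batch Y values → pooled ranks: 288→7, 288→7, 560→4
Mean rank = (7 + 7 + 4) / 3 = 6.00

6.00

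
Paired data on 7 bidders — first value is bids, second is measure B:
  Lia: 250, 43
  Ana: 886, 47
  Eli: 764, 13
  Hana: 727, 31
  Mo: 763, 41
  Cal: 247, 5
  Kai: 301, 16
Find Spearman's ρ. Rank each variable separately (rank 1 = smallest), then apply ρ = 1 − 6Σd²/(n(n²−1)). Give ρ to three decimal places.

Ranks of variable 1: 2, 7, 6, 4, 5, 1, 3
Ranks of variable 2: 6, 7, 2, 4, 5, 1, 3
d = r₁ − r₂: -4, 0, 4, 0, 0, 0, 0
d²: 16, 0, 16, 0, 0, 0, 0; Σd² = 32
ρ = 1 − 6·32/(7·48) = 1 − 192/336 = 0.429

0.429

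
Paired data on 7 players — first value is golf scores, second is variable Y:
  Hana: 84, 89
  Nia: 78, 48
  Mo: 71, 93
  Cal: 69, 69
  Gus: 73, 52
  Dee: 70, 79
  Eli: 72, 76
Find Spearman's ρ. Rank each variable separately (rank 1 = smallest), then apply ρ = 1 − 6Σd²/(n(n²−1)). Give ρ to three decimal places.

-0.143

Ranks of variable 1: 7, 6, 3, 1, 5, 2, 4
Ranks of variable 2: 6, 1, 7, 3, 2, 5, 4
d = r₁ − r₂: 1, 5, -4, -2, 3, -3, 0
d²: 1, 25, 16, 4, 9, 9, 0; Σd² = 64
ρ = 1 − 6·64/(7·48) = 1 − 384/336 = -0.143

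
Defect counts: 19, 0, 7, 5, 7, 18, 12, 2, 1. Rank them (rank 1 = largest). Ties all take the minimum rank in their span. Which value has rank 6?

Sorted (descending): 19, 18, 12, 7, 7, 5, 2, 1, 0
The 2 values of 7 occupy positions 4–5 → each gets rank 4.
Rank 6 → value 5.

5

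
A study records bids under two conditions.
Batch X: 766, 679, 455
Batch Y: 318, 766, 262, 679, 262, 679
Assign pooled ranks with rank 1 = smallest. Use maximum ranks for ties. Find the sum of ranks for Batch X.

Sorted (ascending): 262, 262, 318, 455, 679, 679, 679, 766, 766
The 2 values of 262 occupy positions 1–2 → each gets rank 2.
The 3 values of 679 occupy positions 5–7 → each gets rank 7.
The 2 values of 766 occupy positions 8–9 → each gets rank 9.
Batch X values → pooled ranks: 766→9, 679→7, 455→4
Rank sum = 9 + 7 + 4 = 20

20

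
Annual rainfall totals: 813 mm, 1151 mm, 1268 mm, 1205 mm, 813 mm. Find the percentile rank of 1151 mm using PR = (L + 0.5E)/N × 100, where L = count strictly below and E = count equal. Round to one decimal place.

N = 5.
Strictly below 1151: 2. Equal to 1151: 1.
PR = (2 + 0.5·1)/5 × 100 = 50.0

50.0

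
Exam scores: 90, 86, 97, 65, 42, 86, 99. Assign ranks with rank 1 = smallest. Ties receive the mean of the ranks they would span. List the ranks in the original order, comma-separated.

5, 3.5, 6, 2, 1, 3.5, 7

Sorted (ascending): 42, 65, 86, 86, 90, 97, 99
The 2 values of 86 occupy positions 3–4 → average rank (3+4)/2 = 3.5.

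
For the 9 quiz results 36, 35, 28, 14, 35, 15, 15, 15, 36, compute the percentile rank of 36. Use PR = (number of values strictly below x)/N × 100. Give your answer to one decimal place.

N = 9.
Strictly below 36: 7. Equal to 36: 2.
PR = 7/9 × 100 = 77.8

77.8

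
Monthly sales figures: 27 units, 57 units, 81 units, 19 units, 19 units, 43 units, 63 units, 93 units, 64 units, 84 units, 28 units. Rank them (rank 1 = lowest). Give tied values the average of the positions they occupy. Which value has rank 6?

Sorted (ascending): 19, 19, 27, 28, 43, 57, 63, 64, 81, 84, 93
The 2 values of 19 occupy positions 1–2 → average rank (1+2)/2 = 1.5.
Rank 6 → value 57.

57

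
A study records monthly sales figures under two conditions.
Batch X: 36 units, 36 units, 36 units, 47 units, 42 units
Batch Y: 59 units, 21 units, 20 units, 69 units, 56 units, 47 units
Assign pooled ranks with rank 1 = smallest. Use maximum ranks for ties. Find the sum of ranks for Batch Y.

Sorted (ascending): 20, 21, 36, 36, 36, 42, 47, 47, 56, 59, 69
The 3 values of 36 occupy positions 3–5 → each gets rank 5.
The 2 values of 47 occupy positions 7–8 → each gets rank 8.
Batch Y values → pooled ranks: 59→10, 21→2, 20→1, 69→11, 56→9, 47→8
Rank sum = 10 + 2 + 1 + 11 + 9 + 8 = 41

41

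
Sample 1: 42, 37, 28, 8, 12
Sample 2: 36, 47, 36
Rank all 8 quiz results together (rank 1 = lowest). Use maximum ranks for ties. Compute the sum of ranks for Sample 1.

Sorted (ascending): 8, 12, 28, 36, 36, 37, 42, 47
The 2 values of 36 occupy positions 4–5 → each gets rank 5.
Sample 1 values → pooled ranks: 42→7, 37→6, 28→3, 8→1, 12→2
Rank sum = 7 + 6 + 3 + 1 + 2 = 19

19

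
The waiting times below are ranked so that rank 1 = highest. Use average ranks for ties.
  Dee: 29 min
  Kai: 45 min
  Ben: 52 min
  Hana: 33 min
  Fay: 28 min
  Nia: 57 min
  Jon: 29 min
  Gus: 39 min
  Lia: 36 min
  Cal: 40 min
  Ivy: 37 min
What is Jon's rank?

Sorted (descending): 57, 52, 45, 40, 39, 37, 36, 33, 29, 29, 28
The 2 values of 29 occupy positions 9–10 → average rank (9+10)/2 = 9.5.
Jon has value 29 min → rank 9.5.

9.5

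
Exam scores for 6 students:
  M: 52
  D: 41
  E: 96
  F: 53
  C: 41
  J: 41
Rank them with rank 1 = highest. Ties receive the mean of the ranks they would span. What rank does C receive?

Sorted (descending): 96, 53, 52, 41, 41, 41
The 3 values of 41 occupy positions 4–6 → average rank 5.
C has value 41 → rank 5.

5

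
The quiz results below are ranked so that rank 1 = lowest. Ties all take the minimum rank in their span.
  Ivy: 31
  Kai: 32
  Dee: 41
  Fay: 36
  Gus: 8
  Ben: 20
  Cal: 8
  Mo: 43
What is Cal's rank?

Sorted (ascending): 8, 8, 20, 31, 32, 36, 41, 43
The 2 values of 8 occupy positions 1–2 → each gets rank 1.
Cal has value 8 → rank 1.

1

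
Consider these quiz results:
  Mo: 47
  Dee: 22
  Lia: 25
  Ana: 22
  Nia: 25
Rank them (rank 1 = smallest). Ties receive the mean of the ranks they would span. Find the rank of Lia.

3.5

Sorted (ascending): 22, 22, 25, 25, 47
The 2 values of 22 occupy positions 1–2 → average rank (1+2)/2 = 1.5.
The 2 values of 25 occupy positions 3–4 → average rank (3+4)/2 = 3.5.
Lia has value 25 → rank 3.5.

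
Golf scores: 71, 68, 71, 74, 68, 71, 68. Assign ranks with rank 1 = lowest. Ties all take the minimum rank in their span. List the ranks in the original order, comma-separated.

4, 1, 4, 7, 1, 4, 1

Sorted (ascending): 68, 68, 68, 71, 71, 71, 74
The 3 values of 68 occupy positions 1–3 → each gets rank 1.
The 3 values of 71 occupy positions 4–6 → each gets rank 4.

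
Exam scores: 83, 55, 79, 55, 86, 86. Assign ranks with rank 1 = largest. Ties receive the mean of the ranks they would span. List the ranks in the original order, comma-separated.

3, 5.5, 4, 5.5, 1.5, 1.5

Sorted (descending): 86, 86, 83, 79, 55, 55
The 2 values of 86 occupy positions 1–2 → average rank (1+2)/2 = 1.5.
The 2 values of 55 occupy positions 5–6 → average rank (5+6)/2 = 5.5.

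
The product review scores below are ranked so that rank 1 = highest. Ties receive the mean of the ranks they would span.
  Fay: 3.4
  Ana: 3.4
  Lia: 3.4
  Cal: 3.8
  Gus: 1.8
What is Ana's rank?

Sorted (descending): 3.8, 3.4, 3.4, 3.4, 1.8
The 3 values of 3.4 occupy positions 2–4 → average rank 3.
Ana has value 3.4 → rank 3.

3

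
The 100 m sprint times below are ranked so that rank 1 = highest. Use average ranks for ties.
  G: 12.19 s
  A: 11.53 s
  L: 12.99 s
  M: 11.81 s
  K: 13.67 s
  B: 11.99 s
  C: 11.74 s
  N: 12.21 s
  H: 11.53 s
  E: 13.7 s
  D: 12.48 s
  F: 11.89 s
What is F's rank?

8

Sorted (descending): 13.7, 13.67, 12.99, 12.48, 12.21, 12.19, 11.99, 11.89, 11.81, 11.74, 11.53, 11.53
The 2 values of 11.53 occupy positions 11–12 → average rank (11+12)/2 = 11.5.
F has value 11.89 s → rank 8.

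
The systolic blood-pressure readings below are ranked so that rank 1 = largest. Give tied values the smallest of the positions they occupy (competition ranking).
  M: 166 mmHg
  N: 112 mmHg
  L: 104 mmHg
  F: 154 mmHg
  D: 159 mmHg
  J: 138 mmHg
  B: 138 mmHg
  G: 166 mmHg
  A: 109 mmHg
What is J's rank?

Sorted (descending): 166, 166, 159, 154, 138, 138, 112, 109, 104
The 2 values of 166 occupy positions 1–2 → each gets rank 1.
The 2 values of 138 occupy positions 5–6 → each gets rank 5.
J has value 138 mmHg → rank 5.

5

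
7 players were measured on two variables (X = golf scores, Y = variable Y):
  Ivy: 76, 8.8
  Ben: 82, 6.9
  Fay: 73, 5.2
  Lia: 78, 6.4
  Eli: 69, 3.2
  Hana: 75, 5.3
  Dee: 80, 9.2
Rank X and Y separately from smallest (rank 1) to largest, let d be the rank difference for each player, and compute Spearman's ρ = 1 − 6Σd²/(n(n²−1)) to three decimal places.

Ranks of variable 1: 4, 7, 2, 5, 1, 3, 6
Ranks of variable 2: 6, 5, 2, 4, 1, 3, 7
d = r₁ − r₂: -2, 2, 0, 1, 0, 0, -1
d²: 4, 4, 0, 1, 0, 0, 1; Σd² = 10
ρ = 1 − 6·10/(7·48) = 1 − 60/336 = 0.821

0.821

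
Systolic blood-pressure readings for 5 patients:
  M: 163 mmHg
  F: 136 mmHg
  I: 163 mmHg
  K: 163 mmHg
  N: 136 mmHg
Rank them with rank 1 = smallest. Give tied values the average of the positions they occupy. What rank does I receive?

Sorted (ascending): 136, 136, 163, 163, 163
The 2 values of 136 occupy positions 1–2 → average rank (1+2)/2 = 1.5.
The 3 values of 163 occupy positions 3–5 → average rank 4.
I has value 163 mmHg → rank 4.

4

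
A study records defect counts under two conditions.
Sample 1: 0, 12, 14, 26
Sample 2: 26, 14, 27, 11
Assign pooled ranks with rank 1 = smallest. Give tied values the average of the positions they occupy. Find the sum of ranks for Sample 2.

Sorted (ascending): 0, 11, 12, 14, 14, 26, 26, 27
The 2 values of 14 occupy positions 4–5 → average rank (4+5)/2 = 4.5.
The 2 values of 26 occupy positions 6–7 → average rank (6+7)/2 = 6.5.
Sample 2 values → pooled ranks: 26→6.5, 14→4.5, 27→8, 11→2
Rank sum = 6.5 + 4.5 + 8 + 2 = 21

21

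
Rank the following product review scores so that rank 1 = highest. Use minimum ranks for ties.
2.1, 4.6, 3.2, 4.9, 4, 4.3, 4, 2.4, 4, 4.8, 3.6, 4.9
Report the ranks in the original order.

12, 4, 10, 1, 6, 5, 6, 11, 6, 3, 9, 1

Sorted (descending): 4.9, 4.9, 4.8, 4.6, 4.3, 4, 4, 4, 3.6, 3.2, 2.4, 2.1
The 2 values of 4.9 occupy positions 1–2 → each gets rank 1.
The 3 values of 4 occupy positions 6–8 → each gets rank 6.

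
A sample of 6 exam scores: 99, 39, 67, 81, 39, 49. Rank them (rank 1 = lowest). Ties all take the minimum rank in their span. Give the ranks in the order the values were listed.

6, 1, 4, 5, 1, 3

Sorted (ascending): 39, 39, 49, 67, 81, 99
The 2 values of 39 occupy positions 1–2 → each gets rank 1.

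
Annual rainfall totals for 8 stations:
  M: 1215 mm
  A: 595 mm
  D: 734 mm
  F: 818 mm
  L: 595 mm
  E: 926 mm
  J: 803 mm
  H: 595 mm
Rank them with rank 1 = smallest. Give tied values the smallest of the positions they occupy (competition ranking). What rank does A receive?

1

Sorted (ascending): 595, 595, 595, 734, 803, 818, 926, 1215
The 3 values of 595 occupy positions 1–3 → each gets rank 1.
A has value 595 mm → rank 1.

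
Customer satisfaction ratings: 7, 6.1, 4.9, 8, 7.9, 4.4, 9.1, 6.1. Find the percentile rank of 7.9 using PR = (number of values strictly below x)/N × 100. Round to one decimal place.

62.5

N = 8.
Strictly below 7.9: 5. Equal to 7.9: 1.
PR = 5/8 × 100 = 62.5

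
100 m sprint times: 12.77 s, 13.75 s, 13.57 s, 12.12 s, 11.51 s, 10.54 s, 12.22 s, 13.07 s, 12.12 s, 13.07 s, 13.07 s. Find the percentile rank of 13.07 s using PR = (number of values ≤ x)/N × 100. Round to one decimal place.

N = 11.
Strictly below 13.07: 6. Equal to 13.07: 3.
PR = 9/11 × 100 = 81.8

81.8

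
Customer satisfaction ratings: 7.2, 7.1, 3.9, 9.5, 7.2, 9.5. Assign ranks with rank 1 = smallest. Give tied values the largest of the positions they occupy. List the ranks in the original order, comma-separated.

4, 2, 1, 6, 4, 6

Sorted (ascending): 3.9, 7.1, 7.2, 7.2, 9.5, 9.5
The 2 values of 7.2 occupy positions 3–4 → each gets rank 4.
The 2 values of 9.5 occupy positions 5–6 → each gets rank 6.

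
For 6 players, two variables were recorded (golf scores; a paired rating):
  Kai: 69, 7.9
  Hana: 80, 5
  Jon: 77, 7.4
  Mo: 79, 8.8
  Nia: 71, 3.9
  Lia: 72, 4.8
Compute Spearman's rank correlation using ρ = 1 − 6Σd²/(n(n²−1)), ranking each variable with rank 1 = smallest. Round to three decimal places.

Ranks of variable 1: 1, 6, 4, 5, 2, 3
Ranks of variable 2: 5, 3, 4, 6, 1, 2
d = r₁ − r₂: -4, 3, 0, -1, 1, 1
d²: 16, 9, 0, 1, 1, 1; Σd² = 28
ρ = 1 − 6·28/(6·35) = 1 − 168/210 = 0.200

0.200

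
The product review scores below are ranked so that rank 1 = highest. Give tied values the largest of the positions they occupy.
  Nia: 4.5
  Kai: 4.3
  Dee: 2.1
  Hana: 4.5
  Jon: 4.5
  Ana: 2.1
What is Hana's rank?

Sorted (descending): 4.5, 4.5, 4.5, 4.3, 2.1, 2.1
The 3 values of 4.5 occupy positions 1–3 → each gets rank 3.
The 2 values of 2.1 occupy positions 5–6 → each gets rank 6.
Hana has value 4.5 → rank 3.

3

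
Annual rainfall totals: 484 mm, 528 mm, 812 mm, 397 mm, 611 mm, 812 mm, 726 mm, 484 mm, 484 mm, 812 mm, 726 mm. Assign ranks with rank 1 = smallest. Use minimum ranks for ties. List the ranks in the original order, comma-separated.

2, 5, 9, 1, 6, 9, 7, 2, 2, 9, 7

Sorted (ascending): 397, 484, 484, 484, 528, 611, 726, 726, 812, 812, 812
The 3 values of 484 occupy positions 2–4 → each gets rank 2.
The 2 values of 726 occupy positions 7–8 → each gets rank 7.
The 3 values of 812 occupy positions 9–11 → each gets rank 9.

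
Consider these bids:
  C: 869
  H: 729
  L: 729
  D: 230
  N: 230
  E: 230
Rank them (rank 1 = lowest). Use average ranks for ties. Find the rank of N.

Sorted (ascending): 230, 230, 230, 729, 729, 869
The 3 values of 230 occupy positions 1–3 → average rank 2.
The 2 values of 729 occupy positions 4–5 → average rank (4+5)/2 = 4.5.
N has value 230 → rank 2.

2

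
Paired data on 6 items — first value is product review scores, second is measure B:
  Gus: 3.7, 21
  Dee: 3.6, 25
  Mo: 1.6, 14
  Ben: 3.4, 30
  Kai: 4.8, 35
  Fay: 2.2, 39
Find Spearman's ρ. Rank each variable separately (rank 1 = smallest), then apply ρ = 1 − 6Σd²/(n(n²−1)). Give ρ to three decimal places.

Ranks of variable 1: 5, 4, 1, 3, 6, 2
Ranks of variable 2: 2, 3, 1, 4, 5, 6
d = r₁ − r₂: 3, 1, 0, -1, 1, -4
d²: 9, 1, 0, 1, 1, 16; Σd² = 28
ρ = 1 − 6·28/(6·35) = 1 − 168/210 = 0.200

0.200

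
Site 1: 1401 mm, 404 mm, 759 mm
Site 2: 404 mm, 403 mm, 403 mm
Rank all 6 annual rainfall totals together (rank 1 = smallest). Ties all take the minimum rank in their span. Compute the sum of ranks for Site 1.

Sorted (ascending): 403, 403, 404, 404, 759, 1401
The 2 values of 403 occupy positions 1–2 → each gets rank 1.
The 2 values of 404 occupy positions 3–4 → each gets rank 3.
Site 1 values → pooled ranks: 1401→6, 404→3, 759→5
Rank sum = 6 + 3 + 5 = 14

14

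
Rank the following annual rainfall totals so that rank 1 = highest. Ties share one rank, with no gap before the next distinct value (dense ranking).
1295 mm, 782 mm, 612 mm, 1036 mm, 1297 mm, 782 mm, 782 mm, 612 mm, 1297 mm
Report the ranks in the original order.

2, 4, 5, 3, 1, 4, 4, 5, 1

Sorted (descending): 1297, 1297, 1295, 1036, 782, 782, 782, 612, 612
The 2 values of 1297 share dense rank 1.
The 3 values of 782 share dense rank 4.
The 2 values of 612 share dense rank 5.
Remaining distinct values take the next consecutive integers.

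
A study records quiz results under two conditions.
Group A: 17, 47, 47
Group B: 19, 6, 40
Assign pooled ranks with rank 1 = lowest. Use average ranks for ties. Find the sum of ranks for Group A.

Sorted (ascending): 6, 17, 19, 40, 47, 47
The 2 values of 47 occupy positions 5–6 → average rank (5+6)/2 = 5.5.
Group A values → pooled ranks: 17→2, 47→5.5, 47→5.5
Rank sum = 2 + 5.5 + 5.5 = 13

13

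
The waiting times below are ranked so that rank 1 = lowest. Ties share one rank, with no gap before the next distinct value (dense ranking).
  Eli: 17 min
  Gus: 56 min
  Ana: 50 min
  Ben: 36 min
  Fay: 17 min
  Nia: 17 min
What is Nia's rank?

Sorted (ascending): 17, 17, 17, 36, 50, 56
The 3 values of 17 share dense rank 1.
Remaining distinct values take the next consecutive integers.
Nia has value 17 min → rank 1.

1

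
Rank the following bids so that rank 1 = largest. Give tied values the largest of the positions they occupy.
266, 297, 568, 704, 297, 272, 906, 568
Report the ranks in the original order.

8, 6, 4, 2, 6, 7, 1, 4

Sorted (descending): 906, 704, 568, 568, 297, 297, 272, 266
The 2 values of 568 occupy positions 3–4 → each gets rank 4.
The 2 values of 297 occupy positions 5–6 → each gets rank 6.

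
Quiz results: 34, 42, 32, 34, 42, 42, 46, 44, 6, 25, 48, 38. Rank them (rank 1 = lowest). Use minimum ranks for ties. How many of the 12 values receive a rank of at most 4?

5

Sorted (ascending): 6, 25, 32, 34, 34, 38, 42, 42, 42, 44, 46, 48
The 2 values of 34 occupy positions 4–5 → each gets rank 4.
The 3 values of 42 occupy positions 7–9 → each gets rank 7.
Ranks ≤ 4: {1, 2, 3, 4, 4} → 5 values.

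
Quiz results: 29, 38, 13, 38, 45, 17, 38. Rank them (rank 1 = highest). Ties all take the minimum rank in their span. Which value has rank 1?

Sorted (descending): 45, 38, 38, 38, 29, 17, 13
The 3 values of 38 occupy positions 2–4 → each gets rank 2.
Rank 1 → value 45.

45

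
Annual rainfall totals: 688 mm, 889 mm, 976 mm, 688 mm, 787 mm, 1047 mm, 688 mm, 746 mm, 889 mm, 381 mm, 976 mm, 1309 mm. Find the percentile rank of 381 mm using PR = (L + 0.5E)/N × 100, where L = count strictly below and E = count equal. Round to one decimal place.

4.2

N = 12.
Strictly below 381: 0. Equal to 381: 1.
PR = (0 + 0.5·1)/12 × 100 = 4.2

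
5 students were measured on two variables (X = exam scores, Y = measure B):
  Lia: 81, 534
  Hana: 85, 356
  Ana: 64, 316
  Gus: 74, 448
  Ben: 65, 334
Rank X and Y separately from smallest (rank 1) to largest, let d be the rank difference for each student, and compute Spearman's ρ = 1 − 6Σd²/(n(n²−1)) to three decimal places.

Ranks of variable 1: 4, 5, 1, 3, 2
Ranks of variable 2: 5, 3, 1, 4, 2
d = r₁ − r₂: -1, 2, 0, -1, 0
d²: 1, 4, 0, 1, 0; Σd² = 6
ρ = 1 − 6·6/(5·24) = 1 − 36/120 = 0.700

0.700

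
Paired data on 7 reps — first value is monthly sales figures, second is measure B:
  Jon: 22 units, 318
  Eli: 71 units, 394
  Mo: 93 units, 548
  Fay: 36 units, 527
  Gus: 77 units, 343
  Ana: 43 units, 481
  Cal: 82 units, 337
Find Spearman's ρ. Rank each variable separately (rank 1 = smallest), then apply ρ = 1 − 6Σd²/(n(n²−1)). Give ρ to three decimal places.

0.286

Ranks of variable 1: 1, 4, 7, 2, 5, 3, 6
Ranks of variable 2: 1, 4, 7, 6, 3, 5, 2
d = r₁ − r₂: 0, 0, 0, -4, 2, -2, 4
d²: 0, 0, 0, 16, 4, 4, 16; Σd² = 40
ρ = 1 − 6·40/(7·48) = 1 − 240/336 = 0.286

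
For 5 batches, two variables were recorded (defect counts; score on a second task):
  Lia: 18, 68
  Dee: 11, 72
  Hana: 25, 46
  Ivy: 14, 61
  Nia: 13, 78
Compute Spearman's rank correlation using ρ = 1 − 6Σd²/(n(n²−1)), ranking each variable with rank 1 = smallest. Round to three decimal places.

-0.800

Ranks of variable 1: 4, 1, 5, 3, 2
Ranks of variable 2: 3, 4, 1, 2, 5
d = r₁ − r₂: 1, -3, 4, 1, -3
d²: 1, 9, 16, 1, 9; Σd² = 36
ρ = 1 − 6·36/(5·24) = 1 − 216/120 = -0.800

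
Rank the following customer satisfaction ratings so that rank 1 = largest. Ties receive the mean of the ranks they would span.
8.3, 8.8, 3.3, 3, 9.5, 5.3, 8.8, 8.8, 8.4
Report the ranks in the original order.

Sorted (descending): 9.5, 8.8, 8.8, 8.8, 8.4, 8.3, 5.3, 3.3, 3
The 3 values of 8.8 occupy positions 2–4 → average rank 3.

6, 3, 8, 9, 1, 7, 3, 3, 5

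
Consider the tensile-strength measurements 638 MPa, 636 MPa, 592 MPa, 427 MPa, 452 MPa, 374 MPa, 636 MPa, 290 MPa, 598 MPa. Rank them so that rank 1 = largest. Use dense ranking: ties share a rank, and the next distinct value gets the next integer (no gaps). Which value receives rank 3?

Sorted (descending): 638, 636, 636, 598, 592, 452, 427, 374, 290
The 2 values of 636 share dense rank 2.
Remaining distinct values take the next consecutive integers.
Rank 3 → value 598.

598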